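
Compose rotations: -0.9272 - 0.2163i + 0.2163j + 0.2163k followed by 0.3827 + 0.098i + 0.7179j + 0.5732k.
-0.6129 - 0.1423i - 0.728j - 0.2722k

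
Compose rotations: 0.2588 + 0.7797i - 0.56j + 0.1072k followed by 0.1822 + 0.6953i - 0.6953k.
-0.4204 - 0.0674i - 0.7187j - 0.5498k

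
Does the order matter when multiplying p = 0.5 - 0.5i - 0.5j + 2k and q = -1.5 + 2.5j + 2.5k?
Yes: pq = -4.5 - 5.5i + 3.25j - 3k ≠ -4.5 + 7i + 0.75j - 0.5k = qp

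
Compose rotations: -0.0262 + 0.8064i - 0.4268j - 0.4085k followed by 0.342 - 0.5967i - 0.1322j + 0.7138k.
0.7074 + 0.6501i + 0.1894j + 0.2029k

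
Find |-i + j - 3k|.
√11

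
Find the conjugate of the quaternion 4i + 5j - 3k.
-4i - 5j + 3k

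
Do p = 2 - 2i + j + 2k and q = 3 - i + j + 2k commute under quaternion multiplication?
No: pq = -1 - 8i + 7j + 9k ≠ -1 - 8i + 3j + 11k = qp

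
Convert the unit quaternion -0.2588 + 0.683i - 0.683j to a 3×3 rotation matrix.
[[0.067, -0.933, 0.3535], [-0.933, 0.067, 0.3535], [-0.3535, -0.3535, -0.866]]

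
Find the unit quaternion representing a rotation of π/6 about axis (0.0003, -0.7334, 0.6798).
0.9659 + 0.0001i - 0.1898j + 0.1759k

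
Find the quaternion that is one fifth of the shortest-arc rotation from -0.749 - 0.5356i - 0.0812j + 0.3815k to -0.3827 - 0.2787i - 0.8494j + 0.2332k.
-0.7216 - 0.5172i - 0.2649j + 0.3764k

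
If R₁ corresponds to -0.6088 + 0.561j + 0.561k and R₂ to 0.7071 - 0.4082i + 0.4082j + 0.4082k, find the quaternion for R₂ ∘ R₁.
-0.8885 + 0.2485i + 0.3772j - 0.0808k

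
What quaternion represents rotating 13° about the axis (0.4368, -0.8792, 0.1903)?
0.9936 + 0.0494i - 0.0995j + 0.0215k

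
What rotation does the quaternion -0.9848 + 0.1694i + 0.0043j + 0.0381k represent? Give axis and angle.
axis = (0.9753, 0.0248, 0.2194), θ = 340°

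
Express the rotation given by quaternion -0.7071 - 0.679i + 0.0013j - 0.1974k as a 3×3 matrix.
[[0.9221, -0.2809, 0.2662], [0.2774, 0, -0.9608], [0.2699, 0.9597, 0.0779]]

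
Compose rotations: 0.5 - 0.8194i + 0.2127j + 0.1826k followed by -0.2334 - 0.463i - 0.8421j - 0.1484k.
-0.2899 - 0.1625i - 0.2646j - 0.9053k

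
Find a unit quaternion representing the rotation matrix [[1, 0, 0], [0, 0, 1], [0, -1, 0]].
0.7071 - 0.7071i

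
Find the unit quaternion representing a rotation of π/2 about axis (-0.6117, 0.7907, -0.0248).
0.7071 - 0.4325i + 0.5591j - 0.0175k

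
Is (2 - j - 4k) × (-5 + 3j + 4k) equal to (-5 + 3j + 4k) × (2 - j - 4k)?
No: pq = 9 + 8i + 11j + 28k ≠ 9 - 8i + 11j + 28k = qp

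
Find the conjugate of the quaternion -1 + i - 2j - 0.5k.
-1 - i + 2j + 0.5k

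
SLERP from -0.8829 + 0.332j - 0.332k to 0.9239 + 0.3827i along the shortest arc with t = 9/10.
-0.9359 - 0.3487i + 0.0354j - 0.0354k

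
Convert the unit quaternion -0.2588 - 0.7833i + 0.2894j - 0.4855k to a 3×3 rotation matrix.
[[0.3611, -0.7047, 0.6108], [-0.2021, -0.6985, -0.6864], [0.9104, 0.1244, -0.3946]]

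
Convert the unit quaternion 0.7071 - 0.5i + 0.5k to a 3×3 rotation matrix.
[[0.5, -0.7071, -0.5], [0.7071, 0, 0.7071], [-0.5, -0.7071, 0.5]]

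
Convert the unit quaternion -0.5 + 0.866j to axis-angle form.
axis = (0, 1, 0), θ = 4π/3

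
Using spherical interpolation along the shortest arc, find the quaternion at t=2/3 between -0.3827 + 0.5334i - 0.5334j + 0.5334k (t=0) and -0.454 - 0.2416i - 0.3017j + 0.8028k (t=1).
-0.4701 + 0.0267i - 0.4172j + 0.7774k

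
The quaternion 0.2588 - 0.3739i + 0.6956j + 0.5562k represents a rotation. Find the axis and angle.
axis = (-0.3871, 0.7201, 0.5758), θ = 5π/6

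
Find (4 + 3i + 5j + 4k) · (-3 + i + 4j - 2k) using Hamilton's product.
-27 - 31i + 11j - 13k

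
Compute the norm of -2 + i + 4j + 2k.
5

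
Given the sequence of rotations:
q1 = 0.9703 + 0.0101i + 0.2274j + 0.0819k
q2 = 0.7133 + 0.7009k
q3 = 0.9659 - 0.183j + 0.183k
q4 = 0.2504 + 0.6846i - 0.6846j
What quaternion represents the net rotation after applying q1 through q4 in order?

q2 · q1 = 0.6347 - 0.1522i + 0.1693j + 0.7385k
q3 · q2 · q1 = 0.5089 - 0.3131i + 0.0195j + 0.8016k
q4 · q3 · q2 · q1 = 0.3551 - 0.2788i - 0.8923j - 0.0003k
0.3551 - 0.2788i - 0.8923j - 0.0003k


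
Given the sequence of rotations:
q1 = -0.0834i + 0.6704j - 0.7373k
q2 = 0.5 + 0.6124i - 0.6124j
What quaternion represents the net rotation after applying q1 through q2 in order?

q2 · q1 = 0.4616 + 0.4098i + 0.7867j - 0.0092k
0.4616 + 0.4098i + 0.7867j - 0.0092k


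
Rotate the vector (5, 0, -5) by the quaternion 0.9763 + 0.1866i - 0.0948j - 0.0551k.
(5.908, 1.055, -3.739)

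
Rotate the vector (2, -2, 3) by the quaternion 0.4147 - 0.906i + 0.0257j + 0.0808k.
(1.823, 3.617, -0.77)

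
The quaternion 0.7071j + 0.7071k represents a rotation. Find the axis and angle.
axis = (0, √2/2, √2/2), θ = π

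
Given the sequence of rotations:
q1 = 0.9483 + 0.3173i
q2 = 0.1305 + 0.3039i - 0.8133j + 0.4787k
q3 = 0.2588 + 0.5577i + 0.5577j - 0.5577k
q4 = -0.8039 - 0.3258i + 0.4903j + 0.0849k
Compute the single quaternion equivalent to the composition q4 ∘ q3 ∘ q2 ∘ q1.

q2 · q1 = 0.0273 + 0.3296i - 0.6194j + 0.712k
q3 · q2 · q1 = 0.5658 + 0.1522i - 0.726j - 0.3602k
q4 · q3 · q2 · q1 = -0.0187 - 0.4217i + 0.7566j + 0.4995k
-0.0187 - 0.4217i + 0.7566j + 0.4995k


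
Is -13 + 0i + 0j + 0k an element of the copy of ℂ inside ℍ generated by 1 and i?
Yes. The quaternion -13 has j- and k-coefficients y = z = 0, so it lies in the complex subalgebra spanned by 1 and i.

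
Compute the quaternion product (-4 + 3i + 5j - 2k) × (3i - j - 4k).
-12 - 34i + 10j - 2k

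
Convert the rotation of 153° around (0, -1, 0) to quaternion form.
0.2334 - 0.9724j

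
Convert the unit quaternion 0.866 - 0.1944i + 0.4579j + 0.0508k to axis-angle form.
axis = (-0.3888, 0.9157, 0.1016), θ = π/3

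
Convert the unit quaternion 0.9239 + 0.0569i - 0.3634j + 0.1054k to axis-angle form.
axis = (0.1487, -0.9497, 0.2755), θ = π/4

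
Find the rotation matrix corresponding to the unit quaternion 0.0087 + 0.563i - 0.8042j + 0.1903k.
[[-0.3659, -0.9088, 0.2003], [-0.9022, 0.2936, -0.3159], [0.2283, -0.2963, -0.9274]]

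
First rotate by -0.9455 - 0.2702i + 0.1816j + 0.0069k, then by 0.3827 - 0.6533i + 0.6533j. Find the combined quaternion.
-0.657 + 0.5188i - 0.5437j + 0.0605k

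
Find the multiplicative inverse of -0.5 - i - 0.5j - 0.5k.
-0.2857 + 0.5714i + 0.2857j + 0.2857k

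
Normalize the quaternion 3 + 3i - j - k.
0.6708 + 0.6708i - 0.2236j - 0.2236k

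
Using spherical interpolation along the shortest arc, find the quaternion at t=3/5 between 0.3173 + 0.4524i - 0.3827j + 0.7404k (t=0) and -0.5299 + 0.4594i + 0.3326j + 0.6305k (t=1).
-0.2168 + 0.5459i + 0.0457j + 0.808k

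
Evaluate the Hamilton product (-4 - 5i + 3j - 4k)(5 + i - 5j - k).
-4 - 52i + 26j + 6k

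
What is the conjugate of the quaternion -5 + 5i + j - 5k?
-5 - 5i - j + 5k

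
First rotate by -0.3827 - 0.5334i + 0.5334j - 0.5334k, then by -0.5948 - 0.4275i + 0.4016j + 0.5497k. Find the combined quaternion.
0.0786 - 0.0266i - 0.9922j + 0.0931k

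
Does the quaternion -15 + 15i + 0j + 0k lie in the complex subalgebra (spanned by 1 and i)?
Yes. The quaternion -15 + 15i has j- and k-coefficients y = z = 0, so it lies in the complex subalgebra spanned by 1 and i.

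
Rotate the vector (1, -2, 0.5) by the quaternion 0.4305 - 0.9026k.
(-2.184, 0.482, 0.5)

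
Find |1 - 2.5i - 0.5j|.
2.739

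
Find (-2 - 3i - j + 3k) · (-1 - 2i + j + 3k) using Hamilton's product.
-12 + i + 2j - 14k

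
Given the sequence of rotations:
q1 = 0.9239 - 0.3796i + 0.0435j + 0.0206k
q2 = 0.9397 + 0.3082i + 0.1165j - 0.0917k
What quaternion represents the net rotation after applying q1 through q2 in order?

q2 · q1 = 0.982 - 0.0656i + 0.177j - 0.0077k
0.982 - 0.0656i + 0.177j - 0.0077k


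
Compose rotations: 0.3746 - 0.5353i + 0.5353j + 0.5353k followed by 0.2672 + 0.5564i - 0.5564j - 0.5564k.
0.9936 + 0.0654i - 0.0654j - 0.0654k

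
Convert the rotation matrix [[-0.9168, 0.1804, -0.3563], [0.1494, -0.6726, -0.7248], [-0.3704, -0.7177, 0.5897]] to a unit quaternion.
-0.0087 - 0.2038i - 0.4045j + 0.8915k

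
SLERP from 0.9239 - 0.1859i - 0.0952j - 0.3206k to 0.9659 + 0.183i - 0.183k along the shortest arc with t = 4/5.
0.9705 + 0.1097i - 0.0196j - 0.2138k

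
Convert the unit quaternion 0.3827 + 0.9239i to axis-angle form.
axis = (1, 0, 0), θ = 3π/4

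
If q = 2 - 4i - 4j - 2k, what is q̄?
2 + 4i + 4j + 2k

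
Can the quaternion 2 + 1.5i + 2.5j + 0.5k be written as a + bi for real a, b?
No. The quaternion 2 + 1.5i + 2.5j + 0.5k has j-coefficient y = 2.5 and k-coefficient z = 0.5, not both zero, so it does not lie in the complex subalgebra spanned by 1 and i.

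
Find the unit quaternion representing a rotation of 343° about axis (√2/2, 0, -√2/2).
-0.989 + 0.1045i - 0.1045k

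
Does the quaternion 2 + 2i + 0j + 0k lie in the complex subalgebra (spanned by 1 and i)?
Yes. The quaternion 2 + 2i has j- and k-coefficients y = z = 0, so it lies in the complex subalgebra spanned by 1 and i.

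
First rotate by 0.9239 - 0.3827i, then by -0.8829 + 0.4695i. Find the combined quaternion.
-0.636 + 0.7717i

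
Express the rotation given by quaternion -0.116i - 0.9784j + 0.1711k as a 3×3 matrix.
[[-0.9731, 0.227, -0.0397], [0.227, 0.9145, -0.3348], [-0.0397, -0.3348, -0.9414]]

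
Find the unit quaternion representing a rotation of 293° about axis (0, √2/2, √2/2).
-0.8339 + 0.3903j + 0.3903k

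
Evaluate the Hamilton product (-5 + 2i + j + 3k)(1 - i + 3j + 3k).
-15 + i - 23j - 5k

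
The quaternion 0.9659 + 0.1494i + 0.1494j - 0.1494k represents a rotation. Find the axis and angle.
axis = (√3/3, √3/3, -√3/3), θ = π/6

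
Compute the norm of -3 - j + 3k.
√19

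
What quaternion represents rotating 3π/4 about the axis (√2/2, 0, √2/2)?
0.3827 + 0.6533i + 0.6533k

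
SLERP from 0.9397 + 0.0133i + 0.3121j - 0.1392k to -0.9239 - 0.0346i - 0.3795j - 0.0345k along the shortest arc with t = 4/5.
0.9297 + 0.0304i + 0.367j - 0.0003k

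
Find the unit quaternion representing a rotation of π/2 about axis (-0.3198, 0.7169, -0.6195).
0.7071 - 0.2261i + 0.5069j - 0.4381k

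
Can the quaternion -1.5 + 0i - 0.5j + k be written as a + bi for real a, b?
No. The quaternion -1.5 - 0.5j + k has j-coefficient y = -0.5 and k-coefficient z = 1, not both zero, so it does not lie in the complex subalgebra spanned by 1 and i.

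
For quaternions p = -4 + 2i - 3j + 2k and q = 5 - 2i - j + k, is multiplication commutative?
No: pq = -21 + 17i - 17j - 2k ≠ -21 + 19i - 5j + 14k = qp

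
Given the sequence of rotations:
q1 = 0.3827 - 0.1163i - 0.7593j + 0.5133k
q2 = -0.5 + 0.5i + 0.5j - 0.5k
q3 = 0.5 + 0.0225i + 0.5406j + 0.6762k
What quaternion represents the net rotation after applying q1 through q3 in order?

q2 · q1 = 0.5031 + 0.1265i + 0.3725j - 0.7695k
q3 · q2 · q1 = 0.5677 - 0.5933i + 0.5611j - 0.1046k
0.5677 - 0.5933i + 0.5611j - 0.1046k


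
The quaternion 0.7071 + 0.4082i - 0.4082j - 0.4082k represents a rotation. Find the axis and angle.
axis = (√3/3, -√3/3, -√3/3), θ = π/2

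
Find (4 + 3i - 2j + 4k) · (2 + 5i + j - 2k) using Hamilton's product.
3 + 26i + 26j + 13k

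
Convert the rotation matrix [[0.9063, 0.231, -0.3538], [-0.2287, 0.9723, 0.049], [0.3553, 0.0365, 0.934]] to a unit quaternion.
0.9763 - 0.0032i - 0.1816j - 0.1177k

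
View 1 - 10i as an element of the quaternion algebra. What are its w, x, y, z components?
1 - 10i + 0j + 0k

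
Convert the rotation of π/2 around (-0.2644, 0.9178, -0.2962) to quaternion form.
0.7071 - 0.187i + 0.649j - 0.2094k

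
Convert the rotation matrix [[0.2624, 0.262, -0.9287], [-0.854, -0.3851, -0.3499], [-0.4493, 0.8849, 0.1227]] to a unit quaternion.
0.5 + 0.6174i - 0.2397j - 0.558k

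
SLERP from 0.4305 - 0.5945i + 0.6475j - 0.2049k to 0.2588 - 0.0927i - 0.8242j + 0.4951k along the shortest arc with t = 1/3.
0.2186 - 0.4077i + 0.814j - 0.3513k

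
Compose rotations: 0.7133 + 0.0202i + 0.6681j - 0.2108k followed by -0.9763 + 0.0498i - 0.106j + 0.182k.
-0.5882 - 0.0834i - 0.7137j + 0.371k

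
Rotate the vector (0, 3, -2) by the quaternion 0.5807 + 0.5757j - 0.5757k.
(0.669, 2.337, -2.663)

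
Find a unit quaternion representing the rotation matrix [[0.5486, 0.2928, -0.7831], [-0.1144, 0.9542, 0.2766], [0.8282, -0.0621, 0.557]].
0.8746 - 0.0968i - 0.4606j - 0.1164k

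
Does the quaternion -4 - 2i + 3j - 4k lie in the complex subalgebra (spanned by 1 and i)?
No. The quaternion -4 - 2i + 3j - 4k has j-coefficient y = 3 and k-coefficient z = -4, not both zero, so it does not lie in the complex subalgebra spanned by 1 and i.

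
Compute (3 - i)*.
3 + i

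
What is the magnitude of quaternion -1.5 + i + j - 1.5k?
2.55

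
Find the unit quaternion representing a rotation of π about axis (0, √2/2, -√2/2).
0.7071j - 0.7071k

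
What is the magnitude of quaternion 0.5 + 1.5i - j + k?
2.121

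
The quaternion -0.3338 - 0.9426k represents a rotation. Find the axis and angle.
axis = (0, 0, -1), θ = 219°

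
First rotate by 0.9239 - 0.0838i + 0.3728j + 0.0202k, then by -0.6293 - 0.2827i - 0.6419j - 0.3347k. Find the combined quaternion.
-0.359 - 0.0966i - 0.7939j - 0.4811k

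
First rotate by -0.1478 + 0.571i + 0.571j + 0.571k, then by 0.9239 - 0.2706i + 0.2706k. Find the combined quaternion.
-0.1366 + 0.413i + 0.8366j + 0.333k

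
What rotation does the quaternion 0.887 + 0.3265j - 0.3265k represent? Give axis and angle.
axis = (0, √2/2, -√2/2), θ = 55°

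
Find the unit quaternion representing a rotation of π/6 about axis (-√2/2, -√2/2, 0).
0.9659 - 0.183i - 0.183j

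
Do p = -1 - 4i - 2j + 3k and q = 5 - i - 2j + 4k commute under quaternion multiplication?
No: pq = -25 - 21i + 5j + 17k ≠ -25 - 17i - 21j + 5k = qp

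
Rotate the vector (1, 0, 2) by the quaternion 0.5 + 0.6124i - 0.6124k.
(-1.25, -1.837, -0.25)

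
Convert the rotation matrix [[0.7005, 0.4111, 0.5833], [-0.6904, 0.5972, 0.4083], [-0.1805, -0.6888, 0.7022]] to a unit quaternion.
0.866 - 0.3167i + 0.2205j - 0.318k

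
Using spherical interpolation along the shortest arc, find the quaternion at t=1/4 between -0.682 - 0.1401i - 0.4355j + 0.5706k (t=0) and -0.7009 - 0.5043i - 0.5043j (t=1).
-0.7195 - 0.2451i - 0.4748j + 0.4437k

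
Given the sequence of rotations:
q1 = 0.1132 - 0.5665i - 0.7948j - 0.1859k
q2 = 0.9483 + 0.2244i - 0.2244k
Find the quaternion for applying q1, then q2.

q2 · q1 = 0.1928 - 0.6902i - 0.5849j - 0.38k
0.1928 - 0.6902i - 0.5849j - 0.38k


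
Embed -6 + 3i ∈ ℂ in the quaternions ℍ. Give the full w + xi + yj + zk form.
-6 + 3i + 0j + 0k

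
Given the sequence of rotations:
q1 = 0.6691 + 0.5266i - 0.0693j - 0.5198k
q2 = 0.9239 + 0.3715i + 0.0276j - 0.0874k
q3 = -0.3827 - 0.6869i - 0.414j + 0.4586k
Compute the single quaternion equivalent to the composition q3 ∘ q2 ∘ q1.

q2 · q1 = 0.379 + 0.7147i + 0.1015j - 0.579k
q3 · q2 · q1 = 0.6534 - 0.3407i - 0.2657j + 0.6216k
0.6534 - 0.3407i - 0.2657j + 0.6216k


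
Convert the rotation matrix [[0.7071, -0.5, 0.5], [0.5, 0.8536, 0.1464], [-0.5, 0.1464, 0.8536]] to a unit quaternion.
0.9239 + 0.2706j + 0.2706k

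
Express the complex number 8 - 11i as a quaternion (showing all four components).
8 - 11i + 0j + 0k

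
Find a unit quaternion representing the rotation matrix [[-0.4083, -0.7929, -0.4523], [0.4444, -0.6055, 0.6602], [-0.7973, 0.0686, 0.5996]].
0.3827 - 0.3865i + 0.2254j + 0.8083k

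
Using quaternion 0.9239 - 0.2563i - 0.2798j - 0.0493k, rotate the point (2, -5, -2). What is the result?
(1.488, -5.216, 1.89)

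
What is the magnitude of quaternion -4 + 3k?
5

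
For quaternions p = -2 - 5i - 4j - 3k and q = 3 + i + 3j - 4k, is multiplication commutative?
No: pq = -1 + 8i - 41j - 12k ≠ -1 - 42i + 5j + 10k = qp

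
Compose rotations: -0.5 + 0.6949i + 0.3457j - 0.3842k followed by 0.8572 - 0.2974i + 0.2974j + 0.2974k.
-0.2105 + 0.5273i + 0.24j - 0.7875k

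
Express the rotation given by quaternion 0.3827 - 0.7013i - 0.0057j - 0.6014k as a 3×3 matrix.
[[0.2766, 0.4683, 0.8392], [-0.4523, -0.707, 0.5436], [0.8479, -0.5299, 0.0163]]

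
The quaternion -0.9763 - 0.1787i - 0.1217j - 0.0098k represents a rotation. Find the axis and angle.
axis = (-0.8257, -0.5623, -0.0453), θ = 335°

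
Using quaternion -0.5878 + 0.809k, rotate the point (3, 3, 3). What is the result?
(1.926, -3.78, 3)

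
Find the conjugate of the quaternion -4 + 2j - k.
-4 - 2j + k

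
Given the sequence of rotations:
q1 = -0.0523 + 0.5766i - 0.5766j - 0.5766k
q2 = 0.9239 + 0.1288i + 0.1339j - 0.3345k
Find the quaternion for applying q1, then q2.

q2 · q1 = -0.2383 + 0.2559i - 0.6583j - 0.6667k
-0.2383 + 0.2559i - 0.6583j - 0.6667k


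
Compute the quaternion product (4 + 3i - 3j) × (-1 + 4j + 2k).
8 - 9i + 13j + 20k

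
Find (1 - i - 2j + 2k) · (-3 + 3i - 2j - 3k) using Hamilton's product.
2 + 16i + 7j - k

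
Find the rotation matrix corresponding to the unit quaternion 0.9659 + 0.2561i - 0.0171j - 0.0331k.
[[0.9972, 0.0552, -0.05], [-0.0727, 0.8666, -0.4936], [0.0161, 0.4959, 0.8682]]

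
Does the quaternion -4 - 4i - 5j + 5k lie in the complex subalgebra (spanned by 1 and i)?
No. The quaternion -4 - 4i - 5j + 5k has j-coefficient y = -5 and k-coefficient z = 5, not both zero, so it does not lie in the complex subalgebra spanned by 1 and i.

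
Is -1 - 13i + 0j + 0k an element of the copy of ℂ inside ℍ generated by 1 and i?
Yes. The quaternion -1 - 13i has j- and k-coefficients y = z = 0, so it lies in the complex subalgebra spanned by 1 and i.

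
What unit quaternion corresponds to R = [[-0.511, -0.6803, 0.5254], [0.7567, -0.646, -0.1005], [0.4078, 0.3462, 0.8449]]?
0.4147 + 0.2693i + 0.0709j + 0.8663k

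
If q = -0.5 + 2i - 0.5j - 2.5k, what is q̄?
-0.5 - 2i + 0.5j + 2.5k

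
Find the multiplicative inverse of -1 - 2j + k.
-0.1667 + 0.3333j - 0.1667k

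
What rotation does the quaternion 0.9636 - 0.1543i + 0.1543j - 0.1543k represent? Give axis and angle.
axis = (-√3/3, √3/3, -√3/3), θ = 31°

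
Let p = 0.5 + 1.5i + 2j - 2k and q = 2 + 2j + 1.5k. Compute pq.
10i + 2.75j - 0.25k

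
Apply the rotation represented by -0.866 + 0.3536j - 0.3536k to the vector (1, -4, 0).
(2.95, -2.387, 1.613)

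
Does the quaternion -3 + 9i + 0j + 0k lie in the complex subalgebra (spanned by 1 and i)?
Yes. The quaternion -3 + 9i has j- and k-coefficients y = z = 0, so it lies in the complex subalgebra spanned by 1 and i.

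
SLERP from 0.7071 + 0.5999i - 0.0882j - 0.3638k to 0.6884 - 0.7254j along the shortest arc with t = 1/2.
0.7924 + 0.3406i - 0.462j - 0.2066k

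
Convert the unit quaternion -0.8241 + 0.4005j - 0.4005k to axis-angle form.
axis = (0, √2/2, -√2/2), θ = 291°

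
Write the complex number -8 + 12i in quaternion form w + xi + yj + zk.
-8 + 12i + 0j + 0k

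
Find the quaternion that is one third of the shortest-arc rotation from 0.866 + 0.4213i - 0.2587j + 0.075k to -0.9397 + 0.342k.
0.9365 + 0.2928i - 0.1798j - 0.0697k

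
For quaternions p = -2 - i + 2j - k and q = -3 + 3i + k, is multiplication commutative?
No: pq = 10 - i - 8j - 5k ≠ 10 - 5i - 4j + 7k = qp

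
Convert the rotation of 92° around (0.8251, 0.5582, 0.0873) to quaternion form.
0.6947 + 0.5935i + 0.4015j + 0.0628k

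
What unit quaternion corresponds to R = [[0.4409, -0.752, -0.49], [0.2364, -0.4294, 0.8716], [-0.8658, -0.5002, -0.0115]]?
0.5 - 0.6859i + 0.1879j + 0.4942k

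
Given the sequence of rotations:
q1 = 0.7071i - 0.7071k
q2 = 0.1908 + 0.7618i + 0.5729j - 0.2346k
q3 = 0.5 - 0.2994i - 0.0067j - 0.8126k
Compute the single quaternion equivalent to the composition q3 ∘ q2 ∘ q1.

q2 · q1 = -0.7046 - 0.2702i + 0.3728j - 0.54k
q3 · q2 · q1 = -0.8695 + 0.3824i + 0.249j + 0.1891k
-0.8695 + 0.3824i + 0.249j + 0.1891k


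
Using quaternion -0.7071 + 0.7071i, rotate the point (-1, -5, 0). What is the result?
(-1, 0, 5)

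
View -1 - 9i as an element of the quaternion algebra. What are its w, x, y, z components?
-1 - 9i + 0j + 0k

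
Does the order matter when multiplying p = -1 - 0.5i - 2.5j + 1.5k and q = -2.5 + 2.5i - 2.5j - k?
Yes: pq = -1 + 5i + 12j + 4.75k ≠ -1 - 7.5i + 5.5j - 10.25k = qp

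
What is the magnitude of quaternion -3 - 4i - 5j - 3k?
√59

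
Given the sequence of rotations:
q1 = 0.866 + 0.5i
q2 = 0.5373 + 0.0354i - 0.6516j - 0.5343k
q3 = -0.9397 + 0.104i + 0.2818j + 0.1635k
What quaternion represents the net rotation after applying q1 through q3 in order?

q2 · q1 = 0.4476 + 0.2993i - 0.8314j - 0.1369k
q3 · q2 · q1 = -0.1951 - 0.1373i + 0.9706j + 0.031k
-0.1951 - 0.1373i + 0.9706j + 0.031k


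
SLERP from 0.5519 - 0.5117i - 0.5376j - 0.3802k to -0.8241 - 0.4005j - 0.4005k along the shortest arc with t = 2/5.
0.8931 - 0.3992i - 0.1946j - 0.0718k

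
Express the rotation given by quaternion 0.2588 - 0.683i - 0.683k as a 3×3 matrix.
[[0.067, 0.3535, 0.933], [-0.3535, -0.866, 0.3535], [0.933, -0.3535, 0.067]]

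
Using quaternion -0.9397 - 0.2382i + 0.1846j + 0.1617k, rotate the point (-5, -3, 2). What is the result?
(-5.894, -1.319, -1.235)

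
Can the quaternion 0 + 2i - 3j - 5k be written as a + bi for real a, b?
No. The quaternion 2i - 3j - 5k has j-coefficient y = -3 and k-coefficient z = -5, not both zero, so it does not lie in the complex subalgebra spanned by 1 and i.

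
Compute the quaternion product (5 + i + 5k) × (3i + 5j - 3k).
12 - 10i + 43j - 10k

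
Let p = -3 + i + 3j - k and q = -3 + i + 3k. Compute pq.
11 + 3i - 13j - 9k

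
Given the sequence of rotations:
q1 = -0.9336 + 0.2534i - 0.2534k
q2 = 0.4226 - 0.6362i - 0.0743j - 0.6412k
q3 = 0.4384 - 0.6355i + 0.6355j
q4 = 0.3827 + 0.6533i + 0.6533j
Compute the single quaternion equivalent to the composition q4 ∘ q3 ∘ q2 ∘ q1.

q2 · q1 = -0.3958 + 0.7199i - 0.2543j + 0.5104k
q3 · q2 · q1 = 0.4456 + 0.8915i - 0.0387j - 0.0721k
q4 · q3 · q2 · q1 = -0.3866 + 0.5852i + 0.3234j - 0.6353k
-0.3866 + 0.5852i + 0.3234j - 0.6353k


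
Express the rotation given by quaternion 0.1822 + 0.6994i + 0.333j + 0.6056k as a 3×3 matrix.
[[0.0447, 0.2451, 0.9685], [0.6865, -0.7118, 0.1485], [0.7258, 0.6582, -0.2001]]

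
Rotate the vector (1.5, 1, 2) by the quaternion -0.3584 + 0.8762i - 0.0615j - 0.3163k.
(-0.166, 0.777, -2.573)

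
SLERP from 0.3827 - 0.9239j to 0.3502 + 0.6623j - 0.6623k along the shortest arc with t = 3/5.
-0.058 - 0.8899j + 0.4524k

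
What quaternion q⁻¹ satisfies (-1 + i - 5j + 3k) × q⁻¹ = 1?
-0.0278 - 0.0278i + 0.1389j - 0.0833k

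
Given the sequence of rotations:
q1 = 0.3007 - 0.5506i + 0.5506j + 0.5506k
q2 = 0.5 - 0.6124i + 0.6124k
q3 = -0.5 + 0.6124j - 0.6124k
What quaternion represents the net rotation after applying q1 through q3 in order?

q2 · q1 = -0.524 - 0.7966i + 0.2753j + 0.1223k
q3 · q2 · q1 = 0.1683 + 0.6418i + 0.0293j + 0.7476k
0.1683 + 0.6418i + 0.0293j + 0.7476k


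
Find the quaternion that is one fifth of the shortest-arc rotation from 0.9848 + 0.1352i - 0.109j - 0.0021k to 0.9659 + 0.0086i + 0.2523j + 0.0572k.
0.9931 + 0.1109i - 0.0363j + 0.01k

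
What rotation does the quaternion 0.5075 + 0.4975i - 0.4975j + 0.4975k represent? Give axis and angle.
axis = (√3/3, -√3/3, √3/3), θ = 119°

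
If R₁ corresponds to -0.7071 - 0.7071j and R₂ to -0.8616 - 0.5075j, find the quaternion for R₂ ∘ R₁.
0.2504 + 0.9681j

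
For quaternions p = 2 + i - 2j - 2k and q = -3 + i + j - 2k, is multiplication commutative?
No: pq = -9 + 5i + 8j + 5k ≠ -9 - 7i + 8j - k = qp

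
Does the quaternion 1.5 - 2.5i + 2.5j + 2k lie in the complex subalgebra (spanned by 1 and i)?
No. The quaternion 1.5 - 2.5i + 2.5j + 2k has j-coefficient y = 2.5 and k-coefficient z = 2, not both zero, so it does not lie in the complex subalgebra spanned by 1 and i.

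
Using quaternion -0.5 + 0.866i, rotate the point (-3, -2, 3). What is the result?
(-3, 3.598, 0.232)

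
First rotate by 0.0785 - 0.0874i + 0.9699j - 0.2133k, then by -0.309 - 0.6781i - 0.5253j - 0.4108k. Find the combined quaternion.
0.3383 + 0.4843i - 0.4497j - 0.6699k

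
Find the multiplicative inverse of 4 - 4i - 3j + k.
0.0952 + 0.0952i + 0.0714j - 0.0238k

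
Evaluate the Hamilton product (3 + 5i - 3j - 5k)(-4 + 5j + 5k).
28 - 10i + 2j + 60k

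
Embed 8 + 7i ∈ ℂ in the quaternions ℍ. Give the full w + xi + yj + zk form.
8 + 7i + 0j + 0k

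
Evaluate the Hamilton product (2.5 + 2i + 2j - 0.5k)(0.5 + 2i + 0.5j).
-3.75 + 6.25i + 1.25j - 3.25k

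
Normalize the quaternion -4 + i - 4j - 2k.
-0.6576 + 0.1644i - 0.6576j - 0.3288k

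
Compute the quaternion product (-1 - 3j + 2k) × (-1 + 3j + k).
8 - 9i - 3k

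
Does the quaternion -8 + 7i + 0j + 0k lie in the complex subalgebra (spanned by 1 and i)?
Yes. The quaternion -8 + 7i has j- and k-coefficients y = z = 0, so it lies in the complex subalgebra spanned by 1 and i.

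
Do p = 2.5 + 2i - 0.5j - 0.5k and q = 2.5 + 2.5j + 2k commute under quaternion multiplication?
No: pq = 8.5 + 5.25i + j + 8.75k ≠ 8.5 + 4.75i + 9j - 1.25k = qp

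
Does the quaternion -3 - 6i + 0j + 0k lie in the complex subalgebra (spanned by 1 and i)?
Yes. The quaternion -3 - 6i has j- and k-coefficients y = z = 0, so it lies in the complex subalgebra spanned by 1 and i.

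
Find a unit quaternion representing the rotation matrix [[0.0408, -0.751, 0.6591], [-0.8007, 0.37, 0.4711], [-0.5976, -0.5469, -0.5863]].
0.454 - 0.5606i + 0.692j - 0.0274k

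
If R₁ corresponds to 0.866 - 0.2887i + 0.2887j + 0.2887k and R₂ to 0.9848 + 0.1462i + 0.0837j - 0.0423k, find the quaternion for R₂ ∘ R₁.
0.8831 - 0.1213i + 0.3268j + 0.3141k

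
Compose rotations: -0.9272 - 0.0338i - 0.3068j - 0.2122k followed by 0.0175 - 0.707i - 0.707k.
-0.1901 + 0.438i - 0.1315j + 0.8687k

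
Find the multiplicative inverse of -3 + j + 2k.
-0.2143 - 0.0714j - 0.1429k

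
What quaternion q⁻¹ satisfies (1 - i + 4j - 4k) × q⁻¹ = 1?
0.0294 + 0.0294i - 0.1176j + 0.1176k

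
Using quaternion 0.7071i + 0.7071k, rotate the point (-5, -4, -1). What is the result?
(-1, 4, -5)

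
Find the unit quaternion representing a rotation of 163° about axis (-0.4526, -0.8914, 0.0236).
0.1478 - 0.4476i - 0.8816j + 0.0233k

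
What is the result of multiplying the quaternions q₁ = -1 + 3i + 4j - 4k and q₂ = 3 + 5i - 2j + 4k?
6 + 12i - 18j - 42k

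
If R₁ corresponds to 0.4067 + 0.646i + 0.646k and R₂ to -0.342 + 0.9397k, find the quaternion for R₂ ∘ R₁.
-0.7461 - 0.2209i + 0.607j + 0.1612k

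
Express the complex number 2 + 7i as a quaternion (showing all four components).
2 + 7i + 0j + 0k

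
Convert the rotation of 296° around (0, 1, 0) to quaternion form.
-0.848 + 0.5299j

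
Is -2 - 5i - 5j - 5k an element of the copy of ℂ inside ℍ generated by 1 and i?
No. The quaternion -2 - 5i - 5j - 5k has j-coefficient y = -5 and k-coefficient z = -5, not both zero, so it does not lie in the complex subalgebra spanned by 1 and i.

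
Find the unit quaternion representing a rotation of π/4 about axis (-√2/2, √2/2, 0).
0.9239 - 0.2706i + 0.2706j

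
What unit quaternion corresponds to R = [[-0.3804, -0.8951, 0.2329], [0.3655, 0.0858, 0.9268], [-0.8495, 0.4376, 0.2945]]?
0.5 - 0.2446i + 0.5412j + 0.6303k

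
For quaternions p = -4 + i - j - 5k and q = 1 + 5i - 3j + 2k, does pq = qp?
No: pq = -2 - 36i - 16j - 11k ≠ -2 - 2i + 38j - 15k = qp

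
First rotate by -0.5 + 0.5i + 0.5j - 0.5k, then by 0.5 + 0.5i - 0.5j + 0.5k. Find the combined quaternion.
j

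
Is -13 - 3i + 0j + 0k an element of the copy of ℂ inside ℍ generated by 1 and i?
Yes. The quaternion -13 - 3i has j- and k-coefficients y = z = 0, so it lies in the complex subalgebra spanned by 1 and i.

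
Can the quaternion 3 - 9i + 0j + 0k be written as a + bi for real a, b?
Yes. The quaternion 3 - 9i has j- and k-coefficients y = z = 0, so it lies in the complex subalgebra spanned by 1 and i.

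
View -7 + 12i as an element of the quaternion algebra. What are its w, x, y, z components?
-7 + 12i + 0j + 0k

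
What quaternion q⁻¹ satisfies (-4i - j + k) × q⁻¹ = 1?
0.2222i + 0.0556j - 0.0556k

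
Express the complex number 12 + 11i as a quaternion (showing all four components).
12 + 11i + 0j + 0k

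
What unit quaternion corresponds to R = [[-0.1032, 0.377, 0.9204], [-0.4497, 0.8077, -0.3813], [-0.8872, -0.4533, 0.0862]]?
0.6691 - 0.0269i + 0.6754j - 0.3089k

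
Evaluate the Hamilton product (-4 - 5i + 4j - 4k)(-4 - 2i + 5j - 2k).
-22 + 40i - 38j + 7k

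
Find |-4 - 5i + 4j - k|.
√58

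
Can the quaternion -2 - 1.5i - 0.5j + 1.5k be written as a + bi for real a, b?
No. The quaternion -2 - 1.5i - 0.5j + 1.5k has j-coefficient y = -0.5 and k-coefficient z = 1.5, not both zero, so it does not lie in the complex subalgebra spanned by 1 and i.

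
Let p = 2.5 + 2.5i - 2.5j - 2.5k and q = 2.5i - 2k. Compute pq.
-11.25 + 11.25i - 1.25j + 1.25k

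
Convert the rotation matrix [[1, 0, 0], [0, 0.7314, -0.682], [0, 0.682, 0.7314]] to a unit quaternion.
0.9304 + 0.3665i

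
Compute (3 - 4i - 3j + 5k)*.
3 + 4i + 3j - 5k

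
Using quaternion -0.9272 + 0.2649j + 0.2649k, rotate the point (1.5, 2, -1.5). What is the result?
(2.798, 0.772, -0.272)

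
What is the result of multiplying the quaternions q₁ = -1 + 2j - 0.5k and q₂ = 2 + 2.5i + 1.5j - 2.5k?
-6.25 - 6.75i + 1.25j - 3.5k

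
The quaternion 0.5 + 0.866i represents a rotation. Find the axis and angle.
axis = (1, 0, 0), θ = 2π/3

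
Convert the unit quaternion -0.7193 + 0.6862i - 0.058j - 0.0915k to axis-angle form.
axis = (0.9878, -0.0835, -0.1317), θ = 272°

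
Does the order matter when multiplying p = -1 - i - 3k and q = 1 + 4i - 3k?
Yes: pq = -6 - 5i - 15j ≠ -6 - 5i + 15j = qp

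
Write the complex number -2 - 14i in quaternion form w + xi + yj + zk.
-2 - 14i + 0j + 0k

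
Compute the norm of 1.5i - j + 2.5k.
3.082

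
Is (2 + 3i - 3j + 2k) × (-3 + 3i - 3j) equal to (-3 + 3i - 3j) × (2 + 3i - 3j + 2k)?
No: pq = -24 + 3i + 9j - 6k ≠ -24 - 9i - 3j - 6k = qp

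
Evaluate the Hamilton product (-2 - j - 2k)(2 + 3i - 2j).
-6 - 10i - 4j - k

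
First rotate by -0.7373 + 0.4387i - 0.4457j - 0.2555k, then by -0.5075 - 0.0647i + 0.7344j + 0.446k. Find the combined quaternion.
0.8438 - 0.1638i - 0.1362j - 0.4925k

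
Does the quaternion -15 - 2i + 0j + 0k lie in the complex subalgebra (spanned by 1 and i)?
Yes. The quaternion -15 - 2i has j- and k-coefficients y = z = 0, so it lies in the complex subalgebra spanned by 1 and i.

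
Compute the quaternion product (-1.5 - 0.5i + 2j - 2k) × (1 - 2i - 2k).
-6.5 - 1.5i + 5j + 5k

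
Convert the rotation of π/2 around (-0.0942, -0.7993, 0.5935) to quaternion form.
0.7071 - 0.0666i - 0.5652j + 0.4197k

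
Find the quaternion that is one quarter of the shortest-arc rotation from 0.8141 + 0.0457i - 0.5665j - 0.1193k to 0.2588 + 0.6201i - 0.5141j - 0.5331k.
0.7273 + 0.2152i - 0.6022j - 0.2491k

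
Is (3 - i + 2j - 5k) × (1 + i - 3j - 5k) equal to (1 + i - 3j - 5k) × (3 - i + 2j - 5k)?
No: pq = -15 - 23i - 17j - 19k ≠ -15 + 27i + 3j - 21k = qp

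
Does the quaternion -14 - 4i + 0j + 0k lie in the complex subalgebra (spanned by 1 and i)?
Yes. The quaternion -14 - 4i has j- and k-coefficients y = z = 0, so it lies in the complex subalgebra spanned by 1 and i.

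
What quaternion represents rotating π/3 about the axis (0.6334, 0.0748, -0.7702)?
0.866 + 0.3167i + 0.0374j - 0.3851k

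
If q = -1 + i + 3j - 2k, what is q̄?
-1 - i - 3j + 2k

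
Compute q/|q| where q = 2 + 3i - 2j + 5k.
0.3086 + 0.4629i - 0.3086j + 0.7715k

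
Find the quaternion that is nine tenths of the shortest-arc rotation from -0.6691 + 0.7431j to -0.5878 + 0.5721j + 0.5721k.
-0.6067 + 0.6003j + 0.5212k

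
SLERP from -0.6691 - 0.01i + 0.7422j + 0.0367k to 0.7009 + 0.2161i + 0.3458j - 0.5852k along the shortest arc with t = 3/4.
-0.8319 - 0.1904i - 0.0496j + 0.5189k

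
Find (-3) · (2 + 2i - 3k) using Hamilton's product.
-6 - 6i + 9k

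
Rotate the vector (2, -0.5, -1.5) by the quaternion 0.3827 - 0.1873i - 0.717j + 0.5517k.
(-0.064, 2.193, 1.299)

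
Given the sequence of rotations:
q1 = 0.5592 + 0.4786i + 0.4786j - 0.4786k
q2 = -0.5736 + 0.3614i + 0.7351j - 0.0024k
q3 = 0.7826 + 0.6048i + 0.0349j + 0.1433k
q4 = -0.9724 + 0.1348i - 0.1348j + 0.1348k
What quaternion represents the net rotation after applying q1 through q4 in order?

q2 · q1 = -0.8467 - 0.4231i + 0.3084j + 0.0943k
q3 · q2 · q1 = -0.431 - 0.8841i + 0.0941j + 0.1538k
q4 · q3 · q2 · q1 = 0.5302 + 0.7682i - 0.1733j - 0.3141k
0.5302 + 0.7682i - 0.1733j - 0.3141k


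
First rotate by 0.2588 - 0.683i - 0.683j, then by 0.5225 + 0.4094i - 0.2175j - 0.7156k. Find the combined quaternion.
0.2663 - 0.7397i + 0.0756j - 0.6134k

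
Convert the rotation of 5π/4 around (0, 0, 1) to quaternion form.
-0.3827 + 0.9239k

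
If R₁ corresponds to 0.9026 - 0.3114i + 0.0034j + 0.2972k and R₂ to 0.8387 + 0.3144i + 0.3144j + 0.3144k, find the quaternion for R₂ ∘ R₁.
0.7604 + 0.115i + 0.0953j + 0.632k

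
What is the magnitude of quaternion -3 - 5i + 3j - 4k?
√59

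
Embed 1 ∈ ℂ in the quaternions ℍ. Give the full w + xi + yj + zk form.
1 + 0i + 0j + 0k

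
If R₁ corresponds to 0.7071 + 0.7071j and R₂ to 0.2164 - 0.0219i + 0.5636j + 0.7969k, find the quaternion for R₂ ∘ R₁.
-0.2455 - 0.579i + 0.5515j + 0.548k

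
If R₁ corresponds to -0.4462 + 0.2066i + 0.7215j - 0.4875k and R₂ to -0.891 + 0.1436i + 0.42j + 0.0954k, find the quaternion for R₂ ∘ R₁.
0.1114 - 0.5217i - 0.7405j + 0.4086k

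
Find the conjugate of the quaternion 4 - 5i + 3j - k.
4 + 5i - 3j + k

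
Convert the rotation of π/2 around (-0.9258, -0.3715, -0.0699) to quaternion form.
0.7071 - 0.6546i - 0.2627j - 0.0494k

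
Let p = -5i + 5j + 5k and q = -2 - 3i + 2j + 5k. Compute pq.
-50 + 25i - 5k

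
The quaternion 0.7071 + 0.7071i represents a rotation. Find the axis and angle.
axis = (1, 0, 0), θ = π/2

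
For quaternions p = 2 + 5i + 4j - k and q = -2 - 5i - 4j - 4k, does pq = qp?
No: pq = 33 - 40i + 9j - 6k ≠ 33 - 41j - 6k = qp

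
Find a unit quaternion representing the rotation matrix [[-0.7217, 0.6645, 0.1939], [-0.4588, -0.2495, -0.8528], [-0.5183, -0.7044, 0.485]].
-0.3584 - 0.1035i - 0.4968j + 0.7836k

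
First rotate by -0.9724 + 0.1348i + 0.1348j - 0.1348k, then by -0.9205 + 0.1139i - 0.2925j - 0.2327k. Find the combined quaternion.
0.8878 - 0.164i + 0.1443j + 0.4051k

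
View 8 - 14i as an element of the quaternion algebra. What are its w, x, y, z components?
8 - 14i + 0j + 0k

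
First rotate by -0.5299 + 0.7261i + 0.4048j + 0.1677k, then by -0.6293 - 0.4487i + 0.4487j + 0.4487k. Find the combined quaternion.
0.4024 - 0.3256i - 0.0915j - 0.8507k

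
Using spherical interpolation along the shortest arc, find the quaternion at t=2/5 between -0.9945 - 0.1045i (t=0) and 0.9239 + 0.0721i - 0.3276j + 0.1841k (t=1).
-0.9837 - 0.0932i + 0.1338j - 0.0752k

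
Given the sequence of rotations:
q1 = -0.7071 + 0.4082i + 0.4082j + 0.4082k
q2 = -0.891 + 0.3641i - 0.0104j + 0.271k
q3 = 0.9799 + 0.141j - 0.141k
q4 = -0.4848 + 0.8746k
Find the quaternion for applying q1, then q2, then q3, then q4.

q2 · q1 = 0.375 - 0.736i - 0.3944j - 0.4025k
q3 · q2 · q1 = 0.3663 - 0.8336i - 0.2298j - 0.3435k
q4 · q3 · q2 · q1 = 0.1228 + 0.6051i - 0.6177j + 0.4869k
0.1228 + 0.6051i - 0.6177j + 0.4869k


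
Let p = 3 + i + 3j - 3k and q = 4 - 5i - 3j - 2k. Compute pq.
20 - 26i + 20j - 6k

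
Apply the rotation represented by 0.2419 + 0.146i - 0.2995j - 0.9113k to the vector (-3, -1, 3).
(0.935, 3.714, 2.081)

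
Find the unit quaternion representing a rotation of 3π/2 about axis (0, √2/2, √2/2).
-0.7071 + 0.5j + 0.5k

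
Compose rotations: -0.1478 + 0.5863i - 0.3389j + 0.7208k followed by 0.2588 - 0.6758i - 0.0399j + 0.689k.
-0.1522 + 0.4564i + 0.8093j + 0.3371k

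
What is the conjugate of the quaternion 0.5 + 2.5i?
0.5 - 2.5i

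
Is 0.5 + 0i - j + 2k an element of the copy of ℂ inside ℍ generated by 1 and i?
No. The quaternion 0.5 - j + 2k has j-coefficient y = -1 and k-coefficient z = 2, not both zero, so it does not lie in the complex subalgebra spanned by 1 and i.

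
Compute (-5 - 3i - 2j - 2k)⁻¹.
-0.119 + 0.0714i + 0.0476j + 0.0476k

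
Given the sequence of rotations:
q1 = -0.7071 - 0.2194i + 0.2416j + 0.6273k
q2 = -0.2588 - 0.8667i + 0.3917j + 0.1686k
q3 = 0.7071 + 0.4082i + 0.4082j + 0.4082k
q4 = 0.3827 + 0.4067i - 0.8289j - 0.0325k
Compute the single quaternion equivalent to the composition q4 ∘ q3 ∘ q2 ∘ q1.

q2 · q1 = -0.2076 + 0.8746i + 0.1672j - 0.405k
q3 · q2 · q1 = -0.4067 + 0.3001i + 0.5558j - 0.6599k
q4 · q3 · q2 · q1 = 0.1616 + 0.5145i + 0.8084j + 0.2355k
0.1616 + 0.5145i + 0.8084j + 0.2355k


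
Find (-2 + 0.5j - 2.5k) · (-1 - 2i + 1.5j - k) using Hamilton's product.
-1.25 + 7.25i + 1.5j + 5.5k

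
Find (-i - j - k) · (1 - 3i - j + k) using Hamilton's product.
-3 - 3i + 3j - 3k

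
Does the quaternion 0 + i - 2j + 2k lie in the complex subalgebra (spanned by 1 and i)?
No. The quaternion i - 2j + 2k has j-coefficient y = -2 and k-coefficient z = 2, not both zero, so it does not lie in the complex subalgebra spanned by 1 and i.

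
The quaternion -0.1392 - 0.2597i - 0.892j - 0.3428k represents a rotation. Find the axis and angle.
axis = (-0.2623, -0.9008, -0.3462), θ = 196°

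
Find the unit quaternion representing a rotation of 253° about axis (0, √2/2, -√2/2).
-0.5948 + 0.5684j - 0.5684k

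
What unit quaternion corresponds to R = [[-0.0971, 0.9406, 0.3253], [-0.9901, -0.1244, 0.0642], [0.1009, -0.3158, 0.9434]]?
0.6561 - 0.1448i + 0.0855j - 0.7357k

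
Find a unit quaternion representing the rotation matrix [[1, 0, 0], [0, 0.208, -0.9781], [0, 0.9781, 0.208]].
0.7772 + 0.6293i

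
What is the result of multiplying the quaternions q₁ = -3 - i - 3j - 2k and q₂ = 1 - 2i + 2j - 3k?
-5 + 18i - 8j - k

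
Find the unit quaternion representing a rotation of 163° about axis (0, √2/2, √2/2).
0.1478 + 0.6993j + 0.6993k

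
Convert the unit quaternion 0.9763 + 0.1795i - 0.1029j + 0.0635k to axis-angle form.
axis = (0.8294, -0.4754, 0.2934), θ = 25°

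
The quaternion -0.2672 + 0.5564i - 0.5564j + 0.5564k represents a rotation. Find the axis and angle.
axis = (√3/3, -√3/3, √3/3), θ = 211°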